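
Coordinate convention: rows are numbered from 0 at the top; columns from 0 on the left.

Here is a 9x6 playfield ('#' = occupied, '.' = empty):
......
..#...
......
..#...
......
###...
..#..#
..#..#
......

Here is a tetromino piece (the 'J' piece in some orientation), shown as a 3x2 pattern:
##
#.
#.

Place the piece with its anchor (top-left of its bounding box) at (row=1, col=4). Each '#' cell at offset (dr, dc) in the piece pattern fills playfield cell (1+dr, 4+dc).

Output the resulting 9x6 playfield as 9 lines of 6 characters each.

Fill (1+0,4+0) = (1,4)
Fill (1+0,4+1) = (1,5)
Fill (1+1,4+0) = (2,4)
Fill (1+2,4+0) = (3,4)

Answer: ......
..#.##
....#.
..#.#.
......
###...
..#..#
..#..#
......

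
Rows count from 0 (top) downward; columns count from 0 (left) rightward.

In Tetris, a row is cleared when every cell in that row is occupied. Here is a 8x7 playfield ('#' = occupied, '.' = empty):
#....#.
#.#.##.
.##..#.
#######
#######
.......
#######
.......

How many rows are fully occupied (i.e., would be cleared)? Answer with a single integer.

Answer: 3

Derivation:
Check each row:
  row 0: 5 empty cells -> not full
  row 1: 3 empty cells -> not full
  row 2: 4 empty cells -> not full
  row 3: 0 empty cells -> FULL (clear)
  row 4: 0 empty cells -> FULL (clear)
  row 5: 7 empty cells -> not full
  row 6: 0 empty cells -> FULL (clear)
  row 7: 7 empty cells -> not full
Total rows cleared: 3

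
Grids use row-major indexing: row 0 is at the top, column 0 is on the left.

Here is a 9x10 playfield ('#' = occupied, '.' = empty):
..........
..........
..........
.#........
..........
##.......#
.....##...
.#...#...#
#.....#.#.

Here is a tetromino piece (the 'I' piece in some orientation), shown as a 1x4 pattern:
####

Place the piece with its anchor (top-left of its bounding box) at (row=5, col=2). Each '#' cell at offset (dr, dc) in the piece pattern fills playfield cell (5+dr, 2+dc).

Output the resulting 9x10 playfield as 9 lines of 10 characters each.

Fill (5+0,2+0) = (5,2)
Fill (5+0,2+1) = (5,3)
Fill (5+0,2+2) = (5,4)
Fill (5+0,2+3) = (5,5)

Answer: ..........
..........
..........
.#........
..........
######...#
.....##...
.#...#...#
#.....#.#.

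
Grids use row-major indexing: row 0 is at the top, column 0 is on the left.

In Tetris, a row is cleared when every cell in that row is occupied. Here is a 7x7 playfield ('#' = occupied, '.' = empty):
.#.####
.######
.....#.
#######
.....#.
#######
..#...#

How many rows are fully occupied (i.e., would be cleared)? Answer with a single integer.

Answer: 2

Derivation:
Check each row:
  row 0: 2 empty cells -> not full
  row 1: 1 empty cell -> not full
  row 2: 6 empty cells -> not full
  row 3: 0 empty cells -> FULL (clear)
  row 4: 6 empty cells -> not full
  row 5: 0 empty cells -> FULL (clear)
  row 6: 5 empty cells -> not full
Total rows cleared: 2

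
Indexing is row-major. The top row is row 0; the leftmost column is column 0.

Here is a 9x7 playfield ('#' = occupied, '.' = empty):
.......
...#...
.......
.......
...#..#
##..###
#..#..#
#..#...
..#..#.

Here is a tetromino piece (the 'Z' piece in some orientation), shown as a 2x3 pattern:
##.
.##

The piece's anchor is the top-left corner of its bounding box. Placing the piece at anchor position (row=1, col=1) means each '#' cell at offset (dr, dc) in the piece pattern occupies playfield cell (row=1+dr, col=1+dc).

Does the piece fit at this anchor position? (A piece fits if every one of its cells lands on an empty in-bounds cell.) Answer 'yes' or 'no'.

Check each piece cell at anchor (1, 1):
  offset (0,0) -> (1,1): empty -> OK
  offset (0,1) -> (1,2): empty -> OK
  offset (1,1) -> (2,2): empty -> OK
  offset (1,2) -> (2,3): empty -> OK
All cells valid: yes

Answer: yes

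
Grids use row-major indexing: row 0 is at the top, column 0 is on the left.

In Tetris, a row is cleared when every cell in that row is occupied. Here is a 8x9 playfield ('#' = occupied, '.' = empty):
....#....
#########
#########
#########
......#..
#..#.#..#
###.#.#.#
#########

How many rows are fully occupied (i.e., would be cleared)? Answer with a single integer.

Answer: 4

Derivation:
Check each row:
  row 0: 8 empty cells -> not full
  row 1: 0 empty cells -> FULL (clear)
  row 2: 0 empty cells -> FULL (clear)
  row 3: 0 empty cells -> FULL (clear)
  row 4: 8 empty cells -> not full
  row 5: 5 empty cells -> not full
  row 6: 3 empty cells -> not full
  row 7: 0 empty cells -> FULL (clear)
Total rows cleared: 4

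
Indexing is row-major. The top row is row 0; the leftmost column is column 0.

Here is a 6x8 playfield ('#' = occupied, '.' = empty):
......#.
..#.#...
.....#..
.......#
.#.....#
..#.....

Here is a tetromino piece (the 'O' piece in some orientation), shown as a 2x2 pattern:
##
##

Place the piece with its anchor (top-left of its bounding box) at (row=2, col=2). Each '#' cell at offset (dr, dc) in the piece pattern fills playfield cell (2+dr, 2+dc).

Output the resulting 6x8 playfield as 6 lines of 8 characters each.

Fill (2+0,2+0) = (2,2)
Fill (2+0,2+1) = (2,3)
Fill (2+1,2+0) = (3,2)
Fill (2+1,2+1) = (3,3)

Answer: ......#.
..#.#...
..##.#..
..##...#
.#.....#
..#.....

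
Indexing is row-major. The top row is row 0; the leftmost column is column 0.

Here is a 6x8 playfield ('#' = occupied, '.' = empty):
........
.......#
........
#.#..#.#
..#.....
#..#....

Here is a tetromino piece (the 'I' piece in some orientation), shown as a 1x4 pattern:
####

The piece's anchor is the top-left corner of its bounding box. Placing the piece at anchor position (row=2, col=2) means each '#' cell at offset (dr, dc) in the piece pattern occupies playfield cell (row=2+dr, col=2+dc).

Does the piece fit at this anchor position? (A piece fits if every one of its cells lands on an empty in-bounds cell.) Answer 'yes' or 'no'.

Answer: yes

Derivation:
Check each piece cell at anchor (2, 2):
  offset (0,0) -> (2,2): empty -> OK
  offset (0,1) -> (2,3): empty -> OK
  offset (0,2) -> (2,4): empty -> OK
  offset (0,3) -> (2,5): empty -> OK
All cells valid: yes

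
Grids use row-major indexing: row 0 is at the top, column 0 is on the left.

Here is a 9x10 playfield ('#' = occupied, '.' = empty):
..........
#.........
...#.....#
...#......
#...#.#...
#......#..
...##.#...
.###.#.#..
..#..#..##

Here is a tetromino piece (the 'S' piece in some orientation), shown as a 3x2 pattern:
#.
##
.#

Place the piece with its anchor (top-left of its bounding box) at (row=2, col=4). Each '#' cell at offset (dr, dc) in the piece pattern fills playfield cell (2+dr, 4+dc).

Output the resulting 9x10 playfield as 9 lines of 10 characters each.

Answer: ..........
#.........
...##....#
...###....
#...###...
#......#..
...##.#...
.###.#.#..
..#..#..##

Derivation:
Fill (2+0,4+0) = (2,4)
Fill (2+1,4+0) = (3,4)
Fill (2+1,4+1) = (3,5)
Fill (2+2,4+1) = (4,5)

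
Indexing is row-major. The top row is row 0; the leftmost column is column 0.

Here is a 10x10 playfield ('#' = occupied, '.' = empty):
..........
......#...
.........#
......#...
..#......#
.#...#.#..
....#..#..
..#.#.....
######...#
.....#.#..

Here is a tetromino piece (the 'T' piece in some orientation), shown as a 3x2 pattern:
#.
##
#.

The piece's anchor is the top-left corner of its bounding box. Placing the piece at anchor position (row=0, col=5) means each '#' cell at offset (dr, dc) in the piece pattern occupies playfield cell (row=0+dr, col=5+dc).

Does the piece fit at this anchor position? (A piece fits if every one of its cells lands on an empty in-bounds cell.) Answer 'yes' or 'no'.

Answer: no

Derivation:
Check each piece cell at anchor (0, 5):
  offset (0,0) -> (0,5): empty -> OK
  offset (1,0) -> (1,5): empty -> OK
  offset (1,1) -> (1,6): occupied ('#') -> FAIL
  offset (2,0) -> (2,5): empty -> OK
All cells valid: no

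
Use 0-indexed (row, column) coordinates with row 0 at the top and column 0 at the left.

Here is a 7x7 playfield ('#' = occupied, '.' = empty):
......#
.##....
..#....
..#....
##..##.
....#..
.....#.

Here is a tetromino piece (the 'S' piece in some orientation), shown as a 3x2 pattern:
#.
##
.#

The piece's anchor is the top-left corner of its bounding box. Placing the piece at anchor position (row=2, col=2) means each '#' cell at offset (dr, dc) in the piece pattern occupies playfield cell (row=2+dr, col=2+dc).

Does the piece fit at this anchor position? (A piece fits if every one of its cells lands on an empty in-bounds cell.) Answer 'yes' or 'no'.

Answer: no

Derivation:
Check each piece cell at anchor (2, 2):
  offset (0,0) -> (2,2): occupied ('#') -> FAIL
  offset (1,0) -> (3,2): occupied ('#') -> FAIL
  offset (1,1) -> (3,3): empty -> OK
  offset (2,1) -> (4,3): empty -> OK
All cells valid: no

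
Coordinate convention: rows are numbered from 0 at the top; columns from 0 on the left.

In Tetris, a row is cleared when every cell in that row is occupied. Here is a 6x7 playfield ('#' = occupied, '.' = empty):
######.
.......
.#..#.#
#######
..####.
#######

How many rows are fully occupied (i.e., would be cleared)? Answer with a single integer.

Check each row:
  row 0: 1 empty cell -> not full
  row 1: 7 empty cells -> not full
  row 2: 4 empty cells -> not full
  row 3: 0 empty cells -> FULL (clear)
  row 4: 3 empty cells -> not full
  row 5: 0 empty cells -> FULL (clear)
Total rows cleared: 2

Answer: 2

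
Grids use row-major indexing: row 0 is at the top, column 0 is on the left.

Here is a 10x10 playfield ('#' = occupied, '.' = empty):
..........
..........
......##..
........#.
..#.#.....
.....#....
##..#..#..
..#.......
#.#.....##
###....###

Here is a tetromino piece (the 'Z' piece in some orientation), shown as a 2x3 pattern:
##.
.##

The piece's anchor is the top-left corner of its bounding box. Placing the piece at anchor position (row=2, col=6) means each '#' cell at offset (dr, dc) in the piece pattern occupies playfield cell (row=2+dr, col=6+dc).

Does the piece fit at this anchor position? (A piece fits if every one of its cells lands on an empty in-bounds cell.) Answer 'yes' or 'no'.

Answer: no

Derivation:
Check each piece cell at anchor (2, 6):
  offset (0,0) -> (2,6): occupied ('#') -> FAIL
  offset (0,1) -> (2,7): occupied ('#') -> FAIL
  offset (1,1) -> (3,7): empty -> OK
  offset (1,2) -> (3,8): occupied ('#') -> FAIL
All cells valid: no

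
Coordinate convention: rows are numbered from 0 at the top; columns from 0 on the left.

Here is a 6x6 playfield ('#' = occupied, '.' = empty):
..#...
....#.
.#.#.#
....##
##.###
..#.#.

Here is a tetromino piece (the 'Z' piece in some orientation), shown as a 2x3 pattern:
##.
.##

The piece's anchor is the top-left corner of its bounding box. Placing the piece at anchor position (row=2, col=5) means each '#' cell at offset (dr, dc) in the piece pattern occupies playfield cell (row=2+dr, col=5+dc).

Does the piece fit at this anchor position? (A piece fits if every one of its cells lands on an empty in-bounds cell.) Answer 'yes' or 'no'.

Answer: no

Derivation:
Check each piece cell at anchor (2, 5):
  offset (0,0) -> (2,5): occupied ('#') -> FAIL
  offset (0,1) -> (2,6): out of bounds -> FAIL
  offset (1,1) -> (3,6): out of bounds -> FAIL
  offset (1,2) -> (3,7): out of bounds -> FAIL
All cells valid: no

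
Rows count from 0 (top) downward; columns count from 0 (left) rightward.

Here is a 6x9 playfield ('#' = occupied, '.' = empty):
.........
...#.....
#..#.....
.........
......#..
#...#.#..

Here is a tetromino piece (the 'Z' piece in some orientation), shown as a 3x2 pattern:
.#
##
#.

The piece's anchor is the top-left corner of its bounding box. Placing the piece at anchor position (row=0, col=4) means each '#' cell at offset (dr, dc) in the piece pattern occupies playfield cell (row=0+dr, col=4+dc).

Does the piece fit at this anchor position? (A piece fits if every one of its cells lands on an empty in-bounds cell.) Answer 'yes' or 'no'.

Check each piece cell at anchor (0, 4):
  offset (0,1) -> (0,5): empty -> OK
  offset (1,0) -> (1,4): empty -> OK
  offset (1,1) -> (1,5): empty -> OK
  offset (2,0) -> (2,4): empty -> OK
All cells valid: yes

Answer: yes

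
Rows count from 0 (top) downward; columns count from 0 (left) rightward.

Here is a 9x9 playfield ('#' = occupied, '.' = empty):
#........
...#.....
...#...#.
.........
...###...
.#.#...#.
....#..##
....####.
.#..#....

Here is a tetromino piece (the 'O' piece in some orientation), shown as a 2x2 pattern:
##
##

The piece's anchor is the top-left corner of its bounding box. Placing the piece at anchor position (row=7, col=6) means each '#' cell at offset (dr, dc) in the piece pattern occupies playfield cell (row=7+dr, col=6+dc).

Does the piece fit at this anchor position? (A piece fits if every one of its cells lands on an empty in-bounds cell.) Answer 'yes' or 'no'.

Check each piece cell at anchor (7, 6):
  offset (0,0) -> (7,6): occupied ('#') -> FAIL
  offset (0,1) -> (7,7): occupied ('#') -> FAIL
  offset (1,0) -> (8,6): empty -> OK
  offset (1,1) -> (8,7): empty -> OK
All cells valid: no

Answer: no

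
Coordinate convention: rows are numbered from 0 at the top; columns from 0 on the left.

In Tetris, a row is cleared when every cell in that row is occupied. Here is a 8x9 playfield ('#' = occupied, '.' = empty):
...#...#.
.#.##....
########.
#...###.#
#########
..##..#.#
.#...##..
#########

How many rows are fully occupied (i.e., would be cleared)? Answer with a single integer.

Answer: 2

Derivation:
Check each row:
  row 0: 7 empty cells -> not full
  row 1: 6 empty cells -> not full
  row 2: 1 empty cell -> not full
  row 3: 4 empty cells -> not full
  row 4: 0 empty cells -> FULL (clear)
  row 5: 5 empty cells -> not full
  row 6: 6 empty cells -> not full
  row 7: 0 empty cells -> FULL (clear)
Total rows cleared: 2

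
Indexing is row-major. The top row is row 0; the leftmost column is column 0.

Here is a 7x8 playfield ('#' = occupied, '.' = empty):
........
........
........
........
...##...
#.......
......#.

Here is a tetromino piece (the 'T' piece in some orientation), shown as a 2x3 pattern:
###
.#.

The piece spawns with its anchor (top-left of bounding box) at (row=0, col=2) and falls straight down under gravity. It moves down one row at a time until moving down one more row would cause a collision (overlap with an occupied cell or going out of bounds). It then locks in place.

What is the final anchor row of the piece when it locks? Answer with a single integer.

Spawn at (row=0, col=2). Try each row:
  row 0: fits
  row 1: fits
  row 2: fits
  row 3: blocked -> lock at row 2

Answer: 2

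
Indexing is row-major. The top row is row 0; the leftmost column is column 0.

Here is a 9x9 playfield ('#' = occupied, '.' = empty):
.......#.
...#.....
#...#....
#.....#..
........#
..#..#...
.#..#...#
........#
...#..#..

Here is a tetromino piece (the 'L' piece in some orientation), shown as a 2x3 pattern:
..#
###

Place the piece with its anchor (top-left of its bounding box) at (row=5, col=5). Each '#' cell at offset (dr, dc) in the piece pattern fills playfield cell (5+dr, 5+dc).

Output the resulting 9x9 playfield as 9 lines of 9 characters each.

Fill (5+0,5+2) = (5,7)
Fill (5+1,5+0) = (6,5)
Fill (5+1,5+1) = (6,6)
Fill (5+1,5+2) = (6,7)

Answer: .......#.
...#.....
#...#....
#.....#..
........#
..#..#.#.
.#..#####
........#
...#..#..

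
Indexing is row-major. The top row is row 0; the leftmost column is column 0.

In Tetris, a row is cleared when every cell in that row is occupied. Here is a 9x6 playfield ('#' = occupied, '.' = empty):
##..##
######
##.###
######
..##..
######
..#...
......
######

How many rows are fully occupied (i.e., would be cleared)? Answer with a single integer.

Check each row:
  row 0: 2 empty cells -> not full
  row 1: 0 empty cells -> FULL (clear)
  row 2: 1 empty cell -> not full
  row 3: 0 empty cells -> FULL (clear)
  row 4: 4 empty cells -> not full
  row 5: 0 empty cells -> FULL (clear)
  row 6: 5 empty cells -> not full
  row 7: 6 empty cells -> not full
  row 8: 0 empty cells -> FULL (clear)
Total rows cleared: 4

Answer: 4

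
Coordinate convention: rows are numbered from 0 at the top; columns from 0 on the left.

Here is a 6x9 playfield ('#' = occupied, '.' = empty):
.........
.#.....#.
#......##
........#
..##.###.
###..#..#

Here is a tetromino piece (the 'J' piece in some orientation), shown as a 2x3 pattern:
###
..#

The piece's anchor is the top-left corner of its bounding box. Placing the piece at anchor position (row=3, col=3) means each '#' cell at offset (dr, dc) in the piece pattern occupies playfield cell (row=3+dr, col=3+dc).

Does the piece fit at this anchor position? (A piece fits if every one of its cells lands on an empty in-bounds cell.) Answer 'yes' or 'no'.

Answer: no

Derivation:
Check each piece cell at anchor (3, 3):
  offset (0,0) -> (3,3): empty -> OK
  offset (0,1) -> (3,4): empty -> OK
  offset (0,2) -> (3,5): empty -> OK
  offset (1,2) -> (4,5): occupied ('#') -> FAIL
All cells valid: no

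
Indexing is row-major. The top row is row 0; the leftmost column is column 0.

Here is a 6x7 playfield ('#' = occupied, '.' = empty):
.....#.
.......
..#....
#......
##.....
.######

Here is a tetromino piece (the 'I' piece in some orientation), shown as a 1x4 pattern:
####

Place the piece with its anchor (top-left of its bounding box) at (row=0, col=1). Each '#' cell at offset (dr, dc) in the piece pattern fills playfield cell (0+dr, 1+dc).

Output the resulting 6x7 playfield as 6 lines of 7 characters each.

Answer: .#####.
.......
..#....
#......
##.....
.######

Derivation:
Fill (0+0,1+0) = (0,1)
Fill (0+0,1+1) = (0,2)
Fill (0+0,1+2) = (0,3)
Fill (0+0,1+3) = (0,4)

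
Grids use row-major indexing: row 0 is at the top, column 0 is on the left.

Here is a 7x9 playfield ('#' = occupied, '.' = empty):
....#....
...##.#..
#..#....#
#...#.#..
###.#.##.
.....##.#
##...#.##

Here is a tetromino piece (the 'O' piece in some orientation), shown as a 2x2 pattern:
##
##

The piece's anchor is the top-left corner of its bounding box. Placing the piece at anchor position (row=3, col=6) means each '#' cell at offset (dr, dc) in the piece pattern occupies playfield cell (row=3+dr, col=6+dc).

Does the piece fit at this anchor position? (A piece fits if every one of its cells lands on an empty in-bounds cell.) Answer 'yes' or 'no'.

Check each piece cell at anchor (3, 6):
  offset (0,0) -> (3,6): occupied ('#') -> FAIL
  offset (0,1) -> (3,7): empty -> OK
  offset (1,0) -> (4,6): occupied ('#') -> FAIL
  offset (1,1) -> (4,7): occupied ('#') -> FAIL
All cells valid: no

Answer: no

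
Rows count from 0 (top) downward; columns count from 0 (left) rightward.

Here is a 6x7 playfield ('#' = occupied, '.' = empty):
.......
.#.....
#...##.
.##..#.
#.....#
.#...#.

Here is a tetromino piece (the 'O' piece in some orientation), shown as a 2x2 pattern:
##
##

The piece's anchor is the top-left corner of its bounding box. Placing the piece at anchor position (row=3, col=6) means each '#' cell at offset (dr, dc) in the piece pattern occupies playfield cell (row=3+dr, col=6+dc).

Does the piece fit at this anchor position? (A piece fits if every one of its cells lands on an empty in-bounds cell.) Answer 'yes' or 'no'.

Answer: no

Derivation:
Check each piece cell at anchor (3, 6):
  offset (0,0) -> (3,6): empty -> OK
  offset (0,1) -> (3,7): out of bounds -> FAIL
  offset (1,0) -> (4,6): occupied ('#') -> FAIL
  offset (1,1) -> (4,7): out of bounds -> FAIL
All cells valid: no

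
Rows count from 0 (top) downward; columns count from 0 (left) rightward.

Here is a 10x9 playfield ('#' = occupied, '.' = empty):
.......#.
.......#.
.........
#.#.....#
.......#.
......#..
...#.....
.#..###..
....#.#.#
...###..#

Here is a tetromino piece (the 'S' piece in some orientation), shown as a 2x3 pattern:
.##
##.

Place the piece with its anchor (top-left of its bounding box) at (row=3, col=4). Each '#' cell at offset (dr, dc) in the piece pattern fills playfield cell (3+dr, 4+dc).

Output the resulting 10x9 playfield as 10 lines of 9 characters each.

Answer: .......#.
.......#.
.........
#.#..##.#
....##.#.
......#..
...#.....
.#..###..
....#.#.#
...###..#

Derivation:
Fill (3+0,4+1) = (3,5)
Fill (3+0,4+2) = (3,6)
Fill (3+1,4+0) = (4,4)
Fill (3+1,4+1) = (4,5)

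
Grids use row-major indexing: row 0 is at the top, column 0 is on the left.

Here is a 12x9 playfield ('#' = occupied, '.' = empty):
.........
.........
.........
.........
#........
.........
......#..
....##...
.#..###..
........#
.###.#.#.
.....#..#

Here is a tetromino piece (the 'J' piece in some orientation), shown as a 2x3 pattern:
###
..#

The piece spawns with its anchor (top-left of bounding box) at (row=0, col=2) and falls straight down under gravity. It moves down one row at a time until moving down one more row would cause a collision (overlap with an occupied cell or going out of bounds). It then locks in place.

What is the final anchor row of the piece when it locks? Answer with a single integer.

Spawn at (row=0, col=2). Try each row:
  row 0: fits
  row 1: fits
  row 2: fits
  row 3: fits
  row 4: fits
  row 5: fits
  row 6: blocked -> lock at row 5

Answer: 5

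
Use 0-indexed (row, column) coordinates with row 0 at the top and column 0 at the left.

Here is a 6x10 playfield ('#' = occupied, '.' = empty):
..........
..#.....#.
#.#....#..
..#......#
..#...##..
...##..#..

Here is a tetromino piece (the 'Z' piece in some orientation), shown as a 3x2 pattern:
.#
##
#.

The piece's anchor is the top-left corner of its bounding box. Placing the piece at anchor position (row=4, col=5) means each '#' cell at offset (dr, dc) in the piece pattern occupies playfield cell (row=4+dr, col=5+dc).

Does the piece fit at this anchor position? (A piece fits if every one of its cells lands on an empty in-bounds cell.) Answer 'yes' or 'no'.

Answer: no

Derivation:
Check each piece cell at anchor (4, 5):
  offset (0,1) -> (4,6): occupied ('#') -> FAIL
  offset (1,0) -> (5,5): empty -> OK
  offset (1,1) -> (5,6): empty -> OK
  offset (2,0) -> (6,5): out of bounds -> FAIL
All cells valid: no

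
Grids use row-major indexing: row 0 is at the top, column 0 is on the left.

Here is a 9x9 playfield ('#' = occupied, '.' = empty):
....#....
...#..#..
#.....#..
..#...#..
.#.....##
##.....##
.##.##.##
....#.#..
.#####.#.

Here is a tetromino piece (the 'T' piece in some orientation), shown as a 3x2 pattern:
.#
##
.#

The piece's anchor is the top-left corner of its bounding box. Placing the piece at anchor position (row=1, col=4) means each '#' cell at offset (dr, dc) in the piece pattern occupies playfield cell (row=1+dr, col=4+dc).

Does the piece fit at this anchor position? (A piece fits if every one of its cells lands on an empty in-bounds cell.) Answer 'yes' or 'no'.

Check each piece cell at anchor (1, 4):
  offset (0,1) -> (1,5): empty -> OK
  offset (1,0) -> (2,4): empty -> OK
  offset (1,1) -> (2,5): empty -> OK
  offset (2,1) -> (3,5): empty -> OK
All cells valid: yes

Answer: yes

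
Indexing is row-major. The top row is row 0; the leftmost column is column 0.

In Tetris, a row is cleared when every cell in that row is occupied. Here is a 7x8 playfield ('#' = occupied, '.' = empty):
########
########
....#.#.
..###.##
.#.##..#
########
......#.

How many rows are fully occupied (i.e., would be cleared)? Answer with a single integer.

Answer: 3

Derivation:
Check each row:
  row 0: 0 empty cells -> FULL (clear)
  row 1: 0 empty cells -> FULL (clear)
  row 2: 6 empty cells -> not full
  row 3: 3 empty cells -> not full
  row 4: 4 empty cells -> not full
  row 5: 0 empty cells -> FULL (clear)
  row 6: 7 empty cells -> not full
Total rows cleared: 3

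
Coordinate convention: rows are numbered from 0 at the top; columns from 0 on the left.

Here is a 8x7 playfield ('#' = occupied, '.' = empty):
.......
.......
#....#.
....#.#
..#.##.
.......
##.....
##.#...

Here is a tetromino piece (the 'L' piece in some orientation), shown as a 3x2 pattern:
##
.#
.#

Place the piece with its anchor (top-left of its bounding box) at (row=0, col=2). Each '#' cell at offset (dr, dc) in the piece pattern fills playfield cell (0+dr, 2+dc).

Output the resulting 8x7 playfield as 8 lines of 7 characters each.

Answer: ..##...
...#...
#..#.#.
....#.#
..#.##.
.......
##.....
##.#...

Derivation:
Fill (0+0,2+0) = (0,2)
Fill (0+0,2+1) = (0,3)
Fill (0+1,2+1) = (1,3)
Fill (0+2,2+1) = (2,3)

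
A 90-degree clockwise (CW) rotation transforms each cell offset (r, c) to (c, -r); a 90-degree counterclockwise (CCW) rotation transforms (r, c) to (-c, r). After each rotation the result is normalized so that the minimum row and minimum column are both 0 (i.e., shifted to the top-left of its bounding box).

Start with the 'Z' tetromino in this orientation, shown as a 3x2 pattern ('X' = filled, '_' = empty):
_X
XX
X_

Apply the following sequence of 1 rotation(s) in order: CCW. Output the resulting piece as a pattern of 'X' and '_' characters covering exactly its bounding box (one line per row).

Start:
_X
XX
X_
After rotation 1 (CCW):
XX_
_XX

Answer: XX_
_XX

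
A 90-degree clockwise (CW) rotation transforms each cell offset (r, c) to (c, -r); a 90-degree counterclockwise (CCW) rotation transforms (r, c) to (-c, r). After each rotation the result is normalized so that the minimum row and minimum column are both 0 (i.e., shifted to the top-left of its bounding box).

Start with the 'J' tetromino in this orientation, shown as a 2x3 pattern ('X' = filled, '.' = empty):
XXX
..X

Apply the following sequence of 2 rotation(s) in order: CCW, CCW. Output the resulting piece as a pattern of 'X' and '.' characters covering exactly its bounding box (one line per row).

Answer: X..
XXX

Derivation:
Start:
XXX
..X
After rotation 1 (CCW):
XX
X.
X.
After rotation 2 (CCW):
X..
XXX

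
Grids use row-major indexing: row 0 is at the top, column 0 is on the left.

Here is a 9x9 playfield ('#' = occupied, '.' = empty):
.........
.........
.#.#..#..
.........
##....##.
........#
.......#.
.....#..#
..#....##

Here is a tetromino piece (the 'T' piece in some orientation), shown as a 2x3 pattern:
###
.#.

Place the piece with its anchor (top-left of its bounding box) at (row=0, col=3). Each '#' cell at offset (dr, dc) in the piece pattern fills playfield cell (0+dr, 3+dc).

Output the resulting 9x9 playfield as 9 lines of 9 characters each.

Answer: ...###...
....#....
.#.#..#..
.........
##....##.
........#
.......#.
.....#..#
..#....##

Derivation:
Fill (0+0,3+0) = (0,3)
Fill (0+0,3+1) = (0,4)
Fill (0+0,3+2) = (0,5)
Fill (0+1,3+1) = (1,4)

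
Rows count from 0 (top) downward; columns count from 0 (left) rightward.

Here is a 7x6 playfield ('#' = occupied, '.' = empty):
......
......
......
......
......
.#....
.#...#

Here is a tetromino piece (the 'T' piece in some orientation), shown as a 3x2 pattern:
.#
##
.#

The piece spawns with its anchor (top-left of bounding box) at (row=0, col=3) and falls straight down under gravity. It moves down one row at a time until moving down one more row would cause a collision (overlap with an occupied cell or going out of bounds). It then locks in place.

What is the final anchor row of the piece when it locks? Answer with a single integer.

Spawn at (row=0, col=3). Try each row:
  row 0: fits
  row 1: fits
  row 2: fits
  row 3: fits
  row 4: fits
  row 5: blocked -> lock at row 4

Answer: 4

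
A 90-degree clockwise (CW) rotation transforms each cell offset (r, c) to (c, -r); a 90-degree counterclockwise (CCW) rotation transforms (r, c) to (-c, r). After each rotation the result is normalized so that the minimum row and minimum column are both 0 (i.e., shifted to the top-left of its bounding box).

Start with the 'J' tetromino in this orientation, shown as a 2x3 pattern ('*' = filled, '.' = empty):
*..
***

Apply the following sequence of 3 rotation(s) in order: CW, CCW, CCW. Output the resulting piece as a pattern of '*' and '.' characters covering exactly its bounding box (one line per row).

Answer: .*
.*
**

Derivation:
Start:
*..
***
After rotation 1 (CW):
**
*.
*.
After rotation 2 (CCW):
*..
***
After rotation 3 (CCW):
.*
.*
**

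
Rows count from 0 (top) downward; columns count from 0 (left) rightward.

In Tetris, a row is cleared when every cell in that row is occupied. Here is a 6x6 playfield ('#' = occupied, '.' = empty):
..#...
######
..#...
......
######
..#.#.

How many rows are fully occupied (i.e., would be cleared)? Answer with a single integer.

Answer: 2

Derivation:
Check each row:
  row 0: 5 empty cells -> not full
  row 1: 0 empty cells -> FULL (clear)
  row 2: 5 empty cells -> not full
  row 3: 6 empty cells -> not full
  row 4: 0 empty cells -> FULL (clear)
  row 5: 4 empty cells -> not full
Total rows cleared: 2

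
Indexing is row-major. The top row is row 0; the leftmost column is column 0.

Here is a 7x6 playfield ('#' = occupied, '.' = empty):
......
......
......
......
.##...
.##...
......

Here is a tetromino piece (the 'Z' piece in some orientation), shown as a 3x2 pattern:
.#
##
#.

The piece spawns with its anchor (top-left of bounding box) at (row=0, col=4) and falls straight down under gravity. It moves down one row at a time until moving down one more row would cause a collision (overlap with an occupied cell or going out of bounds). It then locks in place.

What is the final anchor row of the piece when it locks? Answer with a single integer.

Spawn at (row=0, col=4). Try each row:
  row 0: fits
  row 1: fits
  row 2: fits
  row 3: fits
  row 4: fits
  row 5: blocked -> lock at row 4

Answer: 4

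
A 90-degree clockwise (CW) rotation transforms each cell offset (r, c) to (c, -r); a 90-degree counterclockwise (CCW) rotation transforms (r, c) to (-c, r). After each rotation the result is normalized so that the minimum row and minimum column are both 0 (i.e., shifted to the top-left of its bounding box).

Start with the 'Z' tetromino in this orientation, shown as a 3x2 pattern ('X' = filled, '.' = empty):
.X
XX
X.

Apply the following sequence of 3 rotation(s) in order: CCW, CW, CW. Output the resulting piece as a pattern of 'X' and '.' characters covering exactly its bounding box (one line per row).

Start:
.X
XX
X.
After rotation 1 (CCW):
XX.
.XX
After rotation 2 (CW):
.X
XX
X.
After rotation 3 (CW):
XX.
.XX

Answer: XX.
.XX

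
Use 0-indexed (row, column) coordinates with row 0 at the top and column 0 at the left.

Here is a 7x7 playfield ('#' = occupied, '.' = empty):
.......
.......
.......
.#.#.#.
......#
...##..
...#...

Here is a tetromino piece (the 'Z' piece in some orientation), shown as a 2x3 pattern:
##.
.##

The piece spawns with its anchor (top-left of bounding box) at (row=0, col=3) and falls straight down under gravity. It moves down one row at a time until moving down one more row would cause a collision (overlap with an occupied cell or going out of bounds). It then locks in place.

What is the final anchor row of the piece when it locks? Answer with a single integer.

Answer: 1

Derivation:
Spawn at (row=0, col=3). Try each row:
  row 0: fits
  row 1: fits
  row 2: blocked -> lock at row 1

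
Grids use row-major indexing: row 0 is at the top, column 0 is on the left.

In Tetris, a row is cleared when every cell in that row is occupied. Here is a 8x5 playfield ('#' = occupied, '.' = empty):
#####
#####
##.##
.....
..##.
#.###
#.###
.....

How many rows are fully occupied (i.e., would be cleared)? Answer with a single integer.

Check each row:
  row 0: 0 empty cells -> FULL (clear)
  row 1: 0 empty cells -> FULL (clear)
  row 2: 1 empty cell -> not full
  row 3: 5 empty cells -> not full
  row 4: 3 empty cells -> not full
  row 5: 1 empty cell -> not full
  row 6: 1 empty cell -> not full
  row 7: 5 empty cells -> not full
Total rows cleared: 2

Answer: 2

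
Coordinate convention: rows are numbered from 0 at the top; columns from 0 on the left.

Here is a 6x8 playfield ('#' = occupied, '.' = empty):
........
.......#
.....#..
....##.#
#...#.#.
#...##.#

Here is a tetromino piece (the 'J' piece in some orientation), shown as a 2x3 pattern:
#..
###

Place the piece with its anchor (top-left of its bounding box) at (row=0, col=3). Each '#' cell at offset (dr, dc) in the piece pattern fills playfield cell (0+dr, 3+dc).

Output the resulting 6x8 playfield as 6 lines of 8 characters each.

Answer: ...#....
...###.#
.....#..
....##.#
#...#.#.
#...##.#

Derivation:
Fill (0+0,3+0) = (0,3)
Fill (0+1,3+0) = (1,3)
Fill (0+1,3+1) = (1,4)
Fill (0+1,3+2) = (1,5)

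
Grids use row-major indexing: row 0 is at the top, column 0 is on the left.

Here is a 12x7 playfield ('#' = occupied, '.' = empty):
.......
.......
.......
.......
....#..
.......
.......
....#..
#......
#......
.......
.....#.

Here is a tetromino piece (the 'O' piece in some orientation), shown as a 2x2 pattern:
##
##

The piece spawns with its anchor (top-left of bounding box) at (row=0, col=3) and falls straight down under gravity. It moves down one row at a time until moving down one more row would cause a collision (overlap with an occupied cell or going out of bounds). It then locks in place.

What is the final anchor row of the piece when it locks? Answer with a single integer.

Spawn at (row=0, col=3). Try each row:
  row 0: fits
  row 1: fits
  row 2: fits
  row 3: blocked -> lock at row 2

Answer: 2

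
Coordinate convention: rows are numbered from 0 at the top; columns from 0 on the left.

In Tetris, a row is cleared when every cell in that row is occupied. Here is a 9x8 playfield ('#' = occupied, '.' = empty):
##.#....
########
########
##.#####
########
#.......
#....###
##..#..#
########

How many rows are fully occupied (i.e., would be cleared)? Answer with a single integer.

Answer: 4

Derivation:
Check each row:
  row 0: 5 empty cells -> not full
  row 1: 0 empty cells -> FULL (clear)
  row 2: 0 empty cells -> FULL (clear)
  row 3: 1 empty cell -> not full
  row 4: 0 empty cells -> FULL (clear)
  row 5: 7 empty cells -> not full
  row 6: 4 empty cells -> not full
  row 7: 4 empty cells -> not full
  row 8: 0 empty cells -> FULL (clear)
Total rows cleared: 4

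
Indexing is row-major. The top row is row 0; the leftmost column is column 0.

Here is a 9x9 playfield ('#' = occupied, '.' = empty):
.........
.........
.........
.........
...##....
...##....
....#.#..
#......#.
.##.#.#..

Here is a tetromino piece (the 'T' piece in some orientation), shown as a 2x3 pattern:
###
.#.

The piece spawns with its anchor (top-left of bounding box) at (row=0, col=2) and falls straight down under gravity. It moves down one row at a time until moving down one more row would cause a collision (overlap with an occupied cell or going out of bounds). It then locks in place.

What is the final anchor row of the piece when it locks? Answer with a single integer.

Answer: 2

Derivation:
Spawn at (row=0, col=2). Try each row:
  row 0: fits
  row 1: fits
  row 2: fits
  row 3: blocked -> lock at row 2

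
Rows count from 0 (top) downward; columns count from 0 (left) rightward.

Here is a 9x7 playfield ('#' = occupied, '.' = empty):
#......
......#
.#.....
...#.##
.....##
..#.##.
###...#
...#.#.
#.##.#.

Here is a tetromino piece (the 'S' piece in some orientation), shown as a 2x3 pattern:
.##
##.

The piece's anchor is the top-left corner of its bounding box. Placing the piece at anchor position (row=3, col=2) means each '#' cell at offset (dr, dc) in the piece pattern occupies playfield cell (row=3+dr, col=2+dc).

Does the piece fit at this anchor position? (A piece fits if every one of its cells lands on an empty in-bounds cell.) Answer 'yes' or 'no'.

Answer: no

Derivation:
Check each piece cell at anchor (3, 2):
  offset (0,1) -> (3,3): occupied ('#') -> FAIL
  offset (0,2) -> (3,4): empty -> OK
  offset (1,0) -> (4,2): empty -> OK
  offset (1,1) -> (4,3): empty -> OK
All cells valid: no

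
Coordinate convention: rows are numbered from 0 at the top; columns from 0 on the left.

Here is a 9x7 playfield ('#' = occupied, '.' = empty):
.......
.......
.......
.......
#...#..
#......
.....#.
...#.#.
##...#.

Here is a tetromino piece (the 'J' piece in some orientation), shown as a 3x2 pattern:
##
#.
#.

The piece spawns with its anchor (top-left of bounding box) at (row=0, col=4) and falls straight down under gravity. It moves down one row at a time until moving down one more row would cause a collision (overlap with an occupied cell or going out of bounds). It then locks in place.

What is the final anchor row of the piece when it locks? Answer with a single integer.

Answer: 1

Derivation:
Spawn at (row=0, col=4). Try each row:
  row 0: fits
  row 1: fits
  row 2: blocked -> lock at row 1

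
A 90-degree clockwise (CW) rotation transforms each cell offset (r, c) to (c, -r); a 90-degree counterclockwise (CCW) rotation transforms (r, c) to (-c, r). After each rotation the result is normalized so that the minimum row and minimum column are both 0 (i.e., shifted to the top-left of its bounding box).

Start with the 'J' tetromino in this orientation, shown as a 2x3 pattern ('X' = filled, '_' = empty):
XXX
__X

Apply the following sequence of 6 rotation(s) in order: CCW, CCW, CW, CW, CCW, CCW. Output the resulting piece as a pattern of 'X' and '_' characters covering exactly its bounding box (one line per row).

Answer: X__
XXX

Derivation:
Start:
XXX
__X
After rotation 1 (CCW):
XX
X_
X_
After rotation 2 (CCW):
X__
XXX
After rotation 3 (CW):
XX
X_
X_
After rotation 4 (CW):
XXX
__X
After rotation 5 (CCW):
XX
X_
X_
After rotation 6 (CCW):
X__
XXX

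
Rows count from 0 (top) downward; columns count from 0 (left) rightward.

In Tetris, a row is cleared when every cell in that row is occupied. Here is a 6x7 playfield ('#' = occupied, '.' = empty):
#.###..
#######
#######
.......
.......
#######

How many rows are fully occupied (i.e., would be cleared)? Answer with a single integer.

Answer: 3

Derivation:
Check each row:
  row 0: 3 empty cells -> not full
  row 1: 0 empty cells -> FULL (clear)
  row 2: 0 empty cells -> FULL (clear)
  row 3: 7 empty cells -> not full
  row 4: 7 empty cells -> not full
  row 5: 0 empty cells -> FULL (clear)
Total rows cleared: 3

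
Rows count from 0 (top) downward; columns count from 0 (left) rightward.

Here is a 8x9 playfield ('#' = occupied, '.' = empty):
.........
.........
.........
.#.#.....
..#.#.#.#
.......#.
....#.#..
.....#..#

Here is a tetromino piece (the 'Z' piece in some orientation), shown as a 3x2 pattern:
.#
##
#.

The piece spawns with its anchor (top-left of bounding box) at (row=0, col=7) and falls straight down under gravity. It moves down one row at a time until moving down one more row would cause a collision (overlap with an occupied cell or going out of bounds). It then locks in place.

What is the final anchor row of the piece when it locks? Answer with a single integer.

Spawn at (row=0, col=7). Try each row:
  row 0: fits
  row 1: fits
  row 2: fits
  row 3: blocked -> lock at row 2

Answer: 2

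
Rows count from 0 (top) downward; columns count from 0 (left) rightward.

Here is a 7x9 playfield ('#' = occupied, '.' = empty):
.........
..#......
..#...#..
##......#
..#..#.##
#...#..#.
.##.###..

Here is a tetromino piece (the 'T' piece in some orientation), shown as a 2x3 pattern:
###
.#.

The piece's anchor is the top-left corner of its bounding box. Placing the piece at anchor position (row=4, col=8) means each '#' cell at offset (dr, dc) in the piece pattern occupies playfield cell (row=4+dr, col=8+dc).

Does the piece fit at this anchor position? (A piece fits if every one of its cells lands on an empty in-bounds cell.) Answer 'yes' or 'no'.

Check each piece cell at anchor (4, 8):
  offset (0,0) -> (4,8): occupied ('#') -> FAIL
  offset (0,1) -> (4,9): out of bounds -> FAIL
  offset (0,2) -> (4,10): out of bounds -> FAIL
  offset (1,1) -> (5,9): out of bounds -> FAIL
All cells valid: no

Answer: no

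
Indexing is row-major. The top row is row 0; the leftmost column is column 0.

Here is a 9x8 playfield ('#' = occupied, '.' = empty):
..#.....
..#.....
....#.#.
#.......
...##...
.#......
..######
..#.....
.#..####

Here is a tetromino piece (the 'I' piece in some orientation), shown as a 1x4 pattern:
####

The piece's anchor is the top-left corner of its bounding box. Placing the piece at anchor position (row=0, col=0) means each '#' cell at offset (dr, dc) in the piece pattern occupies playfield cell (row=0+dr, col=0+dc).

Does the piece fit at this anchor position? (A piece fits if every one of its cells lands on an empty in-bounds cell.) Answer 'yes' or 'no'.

Check each piece cell at anchor (0, 0):
  offset (0,0) -> (0,0): empty -> OK
  offset (0,1) -> (0,1): empty -> OK
  offset (0,2) -> (0,2): occupied ('#') -> FAIL
  offset (0,3) -> (0,3): empty -> OK
All cells valid: no

Answer: no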